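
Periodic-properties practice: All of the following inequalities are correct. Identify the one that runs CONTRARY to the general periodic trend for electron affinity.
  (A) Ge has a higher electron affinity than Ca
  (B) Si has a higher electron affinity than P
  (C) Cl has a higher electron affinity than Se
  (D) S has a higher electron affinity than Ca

(B)

The general trend: electron affinity increases across a period and decreases down a group.
(A) Ge (period 4, group 14) vs Ca (period 4, group 2): the stated order agrees with the simple trend.
(B) Si (period 3, group 14) vs P (period 3, group 15): the stated order contradicts the simple trend.
(C) Cl (period 3, group 17) vs Se (period 4, group 16): the stated order agrees with the simple trend.
(D) S (period 3, group 16) vs Ca (period 4, group 2): the stated order agrees with the simple trend.
The exception is (B): adding an electron to P's half-filled 3p³ is unfavourable, so Si (3p²) has the more exothermic EA.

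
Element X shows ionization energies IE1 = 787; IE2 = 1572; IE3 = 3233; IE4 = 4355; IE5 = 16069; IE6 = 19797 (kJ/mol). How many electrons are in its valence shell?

4

Look for the largest jump between consecutive ionization energies: IE5/IE4 ≈ 3.7, far larger than any earlier ratio.
That jump marks the point where a core electron is being removed. So the atom has 4 valence electrons.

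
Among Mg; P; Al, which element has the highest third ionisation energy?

Mg

Consider each +2 ion: Mg²⁺ is the bare [Ne] core; P²⁺ still has 3 valence electrons; Al²⁺ still has 1 valence electron.
Core electrons are held far more tightly than valence electrons, so Mg tops the IE_3 order.
Valence configurations: P²⁺ [Ne]3s²3p¹, Al²⁺ [Ne]3s¹.
The numbers (kJ/mol): Mg 7733, P 2914, Al 2745.
Putting it together, IE_3: Al < P < Mg.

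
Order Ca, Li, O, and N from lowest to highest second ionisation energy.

Ca < N < O < Li

The second ionization energy removes an electron from the +1 ion. For each element: Ca⁺ still has 1 valence electron; Li⁺ is the bare [He] core; O⁺ still has 5 valence electrons; N⁺ still has 4 valence electrons.
Pulling an electron out of a noble-gas core costs far more than removing a remaining valence electron, so Li sits at the high end of IE_2.
Valence configurations: Ca⁺ [Ar]4s¹, O⁺ [He]2s²2p³, N⁺ [He]2s²2p².
The numbers (kJ/mol): Ca 1145, Li 7298, O 3388, N 2856.
Putting it together, IE_2: Ca < N < O < Li.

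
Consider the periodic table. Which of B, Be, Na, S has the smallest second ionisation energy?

The second ionization energy removes an electron from the +1 ion. For each element: B⁺ still has 2 valence electrons; Be⁺ still has 1 valence electron; Na⁺ is the bare [Ne] core; S⁺ still has 5 valence electrons.
Core electrons are held far more tightly than valence electrons, so Na tops the IE_2 order.
Valence configurations: B⁺ [He]2s², Be⁺ [He]2s¹, S⁺ [Ne]3s²3p³.
Tabulated IE_2 (kJ/mol): B 2427, Be 1757, Na 4562, S 2252.
Overall IE_2 order: Be < S < B < Na.

Be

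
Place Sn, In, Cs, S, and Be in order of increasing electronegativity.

Cs < Be < In < Sn < S

Be is in period 2, group 2; S is in period 3, group 16; In is in period 5, group 13; Sn is in period 5, group 14; Cs is in period 6, group 1.
EN rises left→right (higher Z_eff, smaller atoms) and falls top→bottom (larger, more shielded atoms).
Neither a single period nor a single group — weigh both effects.
Be > Cs: both effects reinforce here, so Be is clearly the higher of the two.
In > Be: the two effects oppose for this pair; the across-period effect wins (1.78 vs 1.57).
Sn > In: both are in period 5; the period trend gives Sn the larger value.
S > Sn: both effects reinforce here, so S is clearly the higher of the two.
For reference (Pauling): Be 1.57, S 2.58, In 1.78, Sn 1.96, Cs 0.79.
So from lowest to highest: Cs < Be < In < Sn < S.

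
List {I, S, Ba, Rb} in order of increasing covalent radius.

S, I, Ba, Rb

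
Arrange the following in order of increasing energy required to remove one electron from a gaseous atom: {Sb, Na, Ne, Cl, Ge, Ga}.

Ne is in period 2, group 18; Na is in period 3, group 1; Cl is in period 3, group 17; Ga is in period 4, group 13; Ge is in period 4, group 14; Sb is in period 5, group 15.
IE₁ increases left→right with effective nuclear charge and decreases top→bottom as the valence shell moves farther out.
These span different periods and groups, so the two trends combine.
Ga > Na: the two effects oppose for this pair; the across-period effect wins (579 vs 496 kJ/mol).
Ge > Ga: Ge lies to the right of Ga in period 4, so the across-period effect alone puts Ge higher.
Sb > Ge: period and group pull opposite ways; the across-period shift dominates (831 vs 762 kJ/mol).
Cl > Sb: relative to Sb, both the across-period and down-group shifts push Cl's first ionization energy up.
Ne > Cl: relative to Cl, both the across-period and down-group shifts push Ne's first ionization energy up.
For reference (kJ/mol): Ne 2081, Na 496, Cl 1251, Ga 579, Ge 762, Sb 831.
So from lowest to highest: Na < Ga < Ge < Sb < Cl < Ne.

Na < Ga < Ge < Sb < Cl < Ne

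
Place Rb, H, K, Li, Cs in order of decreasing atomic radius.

Cs, Rb, K, Li, H

Moving right in a period, electrons are added to the same shell under a stronger nuclear pull, so atoms get smaller; moving down, a new shell is opened and atoms get larger.
All are in group 1, so atomic radius increases down the group.
So from largest to smallest: Cs > Rb > K > Li > H.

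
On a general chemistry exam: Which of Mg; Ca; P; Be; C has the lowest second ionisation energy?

Ca

IE_2 is the cost of taking one more electron from the +1 cation: Mg⁺ still has 1 valence electron; Ca⁺ still has 1 valence electron; P⁺ still has 4 valence electrons; Be⁺ still has 1 valence electron; C⁺ still has 3 valence electrons.
All are still removing valence electrons, so compare the +1 ions as you would atoms: IE_2 generally rises across a period (higher Z_eff) and falls down a group (larger shell), subject to the usual subshell exceptions.
Valence configurations: Mg⁺ [Ne]3s¹, Ca⁺ [Ar]4s¹, P⁺ [Ne]3s²3p², Be⁺ [He]2s¹, C⁺ [He]2s²2p¹.
Approximate IE_2 values (kJ/mol): Mg 1451, Ca 1145, P 1907, Be 1757, C 2353.
So the second ionization energies run Ca < Mg < Be < P < C.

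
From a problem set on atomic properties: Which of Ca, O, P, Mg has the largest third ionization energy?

Mg

IE_3 is the cost of taking one more electron from the +2 cation: Ca²⁺ is the bare [Ar] core; O²⁺ still has 4 valence electrons; P²⁺ still has 3 valence electrons; Mg²⁺ is the bare [Ne] core.
Usually core removal costs more than valence removal, but here the competition is close: a tightly held n=2 valence electron can cost more to remove than an n=3 core electron, so the actual values have to decide it.
Valence configurations: O²⁺ [He]2s²2p², P²⁺ [Ne]3s²3p¹.
Tabulated IE_3 (kJ/mol): Ca 4912, O 5300, P 2914, Mg 7733.
Hence IE_3: P < Ca < O < Mg.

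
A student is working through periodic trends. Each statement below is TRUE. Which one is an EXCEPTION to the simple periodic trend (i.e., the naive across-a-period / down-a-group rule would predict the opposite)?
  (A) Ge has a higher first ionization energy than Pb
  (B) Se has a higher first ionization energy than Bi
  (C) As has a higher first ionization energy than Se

The general trend: first ionization energy increases across a period and decreases down a group.
(A) Ge (period 4, group 14) vs Pb (period 6, group 14): the stated order agrees with the simple trend.
(B) Se (period 4, group 16) vs Bi (period 6, group 15): the stated order agrees with the simple trend.
(C) As (period 4, group 15) vs Se (period 4, group 16): the stated order contradicts the simple trend.
The exception is (C): Se (4p⁴) ionizes more easily than half-filled As (4p³).

(C)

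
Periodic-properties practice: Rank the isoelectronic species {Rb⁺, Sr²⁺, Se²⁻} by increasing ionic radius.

All of these have 36 electrons, so size is governed by nuclear charge alone: the more protons, the stronger the pull on the same electron cloud, and the smaller the ion.
Nuclear charges: Sr²⁺ (Z=38), Rb⁺ (Z=37), Se²⁻ (Z=34).
Smallest to largest: Sr²⁺ < Rb⁺ < Se²⁻.

Sr²⁺, Rb⁺, Se²⁻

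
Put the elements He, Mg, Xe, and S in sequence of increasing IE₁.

Mg < S < Xe < He

He is in period 1, group 18; Mg is in period 3, group 2; S is in period 3, group 16; Xe is in period 5, group 18.
First ionization energy rises across a period (greater Z_eff holds electrons more tightly) and falls down a group (valence electrons are farther from the nucleus).
Neither a single period nor a single group — weigh both effects.
S > Mg: S lies to the right of Mg in period 3, so the across-period effect alone puts S higher.
Xe > S: period and group pull opposite ways; the across-period shift dominates (1170 vs 1000 kJ/mol).
He > Xe: He sits above Xe in group 18, so the down-group effect alone puts He higher.
Approximate values (kJ/mol): He 2372, Mg 738, S 1000, Xe 1170.
So from lowest to highest: Mg < S < Xe < He.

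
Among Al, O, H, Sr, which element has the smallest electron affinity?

Sr

H is in period 1, group 1; O is in period 2, group 16; Al is in period 3, group 13; Sr is in period 5, group 2.
EA tends to increase across a period and decrease down a group, though the pattern is less regular than for IE or radius.
Neither a single period nor a single group — weigh both effects.
Al > Sr: relative to Sr, both the across-period and down-group shifts push Al's electron affinity up.
H > Al: the two effects oppose for this pair; the down-group effect wins (73 vs 42 kJ/mol).
O > H: the two effects oppose for this pair; the across-period effect wins (141 vs 73 kJ/mol).
Approximate values (kJ/mol): H 73, O 141, Al 42, Sr 5.
The smallest electron affinity among these belongs to Sr.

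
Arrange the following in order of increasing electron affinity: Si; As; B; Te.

Atoms with high Z_eff and room in the valence shell (especially the halogens) have the most exothermic electron affinities.
These sit on a diagonal, where the across-period and down-group effects partly cancel.
As > B: the two effects oppose for this pair; the across-period effect wins (78 vs 27 kJ/mol).
Si > As: the two effects oppose for this pair; the down-group effect wins (134 vs 78 kJ/mol).
Te > Si: the two effects oppose for this pair; the across-period effect wins (190 vs 134 kJ/mol).
Approximate values (kJ/mol): B 27, Si 134, As 78, Te 190.
So from lowest to highest: B < As < Si < Te.

B < As < Si < Te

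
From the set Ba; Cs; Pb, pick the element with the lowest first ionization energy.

Cs is in period 6, group 1; Ba is in period 6, group 2; Pb is in period 6, group 14.
Removing the outermost electron gets harder across a period and easier down a group.
All lie in period 6, so first ionization energy increases left to right.
The lowest first ionization energy among these belongs to Cs.

Cs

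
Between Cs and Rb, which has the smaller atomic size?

Rb

Radius decreases left→right (rising Z_eff, same n) and increases top→bottom (higher n).
All are in group 1, so atomic radius increases down the group.
So Rb has the smaller atomic size (Rb < Cs).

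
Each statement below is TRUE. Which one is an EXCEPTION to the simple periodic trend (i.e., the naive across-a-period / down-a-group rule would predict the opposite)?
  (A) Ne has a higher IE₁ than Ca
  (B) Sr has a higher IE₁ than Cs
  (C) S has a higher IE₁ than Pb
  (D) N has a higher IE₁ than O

The general trend: IE₁ increases across a period and decreases down a group.
(A) Ne (period 2, group 18) vs Ca (period 4, group 2): the stated order agrees with the simple trend.
(B) Sr (period 5, group 2) vs Cs (period 6, group 1): the stated order agrees with the simple trend.
(C) S (period 3, group 16) vs Pb (period 6, group 14): the stated order agrees with the simple trend.
(D) N (period 2, group 15) vs O (period 2, group 16): the stated order contradicts the simple trend.
The exception is (D): pairing an electron in O's 2p⁴ costs repulsion energy, so O ionizes more easily than half-filled N (2p³).

(D)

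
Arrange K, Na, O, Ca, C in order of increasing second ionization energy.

Ca < C < K < O < Na

After 1 electron has been removed, what remains? K⁺ is the bare [Ar] core; Na⁺ is the bare [Ne] core; O⁺ still has 5 valence electrons; Ca⁺ still has 1 valence electron; C⁺ still has 3 valence electrons.
Usually core removal costs more than valence removal, but here the competition is close: a tightly held n=2 valence electron can cost more to remove than an n=3 core electron, so the actual values have to decide it.
Valence configurations: O⁺ [He]2s²2p³, Ca⁺ [Ar]4s¹, C⁺ [He]2s²2p¹.
The numbers (kJ/mol): K 3052, Na 4562, O 3388, Ca 1145, C 2353.
Overall IE_2 order: Ca < C < K < O < Na.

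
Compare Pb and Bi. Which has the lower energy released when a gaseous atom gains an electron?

EA tends to increase across a period and decrease down a group, though the pattern is less regular than for IE or radius.
All lie in period 6, so electron affinity increases left to right.
So Pb has the lower energy released when a gaseous atom gains an electron (Pb < Bi).

Pb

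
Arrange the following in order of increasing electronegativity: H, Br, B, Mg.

Mg, B, H, Br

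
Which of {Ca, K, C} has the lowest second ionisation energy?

Ca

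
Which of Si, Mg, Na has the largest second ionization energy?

Na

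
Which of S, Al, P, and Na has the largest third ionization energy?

After 2 electrons have been removed, what remains? S²⁺ still has 4 valence electrons; Al²⁺ still has 1 valence electron; P²⁺ still has 3 valence electrons; Na²⁺ is already 1 electron into the core.
Core electrons are held far more tightly than valence electrons, so Na tops the IE_3 order.
Valence configurations: S²⁺ [Ne]3s²3p², Al²⁺ [Ne]3s¹, P²⁺ [Ne]3s²3p¹.
Tabulated IE_3 (kJ/mol): S 3357, Al 2745, P 2914, Na 6910.
Overall IE_3 order: Al < P < S < Na.

Na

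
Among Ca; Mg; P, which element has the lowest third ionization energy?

P

The third ionization energy removes an electron from the +2 ion. For each element: Ca²⁺ is the bare [Ar] core; Mg²⁺ is the bare [Ne] core; P²⁺ still has 3 valence electrons.
Breaking into a closed-shell core is much more expensive than removing a leftover valence electron — Ca and Mg have the largest IE_3 here.
Tabulated IE_3 (kJ/mol): Ca 4912, Mg 7733, P 2914.
Hence IE_3: P < Ca < Mg.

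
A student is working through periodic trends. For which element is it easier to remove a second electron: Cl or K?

Cl

After 1 electron has been removed, what remains? Cl⁺ still has 6 valence electrons; K⁺ is the bare [Ar] core.
Pulling an electron out of a noble-gas core costs far more than removing a remaining valence electron, so K sits at the high end of IE_2.
The numbers (kJ/mol): Cl 2298, K 3052.
Putting it together, IE_2: Cl < K.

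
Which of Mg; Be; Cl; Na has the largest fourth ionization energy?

The fourth ionization energy removes an electron from the +3 ion. For each element: Mg³⁺ is already 1 electron into the core; Be³⁺ is already 1 electron into the core; Cl³⁺ still has 4 valence electrons; Na³⁺ is already 2 electrons into the core.
Core electrons are held far more tightly than valence electrons, so Na, Mg and Be top the IE_4 order.
Approximate IE_4 values (kJ/mol): Mg 10543, Be 21007, Cl 5159, Na 9543.
Putting it together, IE_4: Cl < Na < Mg < Be.

Be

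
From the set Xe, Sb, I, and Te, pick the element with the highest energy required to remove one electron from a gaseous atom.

Xe

First ionization energy rises across a period (greater Z_eff holds electrons more tightly) and falls down a group (valence electrons are farther from the nucleus).
All lie in period 5, so first ionization energy increases left to right.
The highest energy required to remove one electron from a gaseous atom among these belongs to Xe.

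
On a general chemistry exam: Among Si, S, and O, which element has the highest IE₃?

O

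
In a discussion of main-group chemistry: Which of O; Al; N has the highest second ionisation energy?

After 1 electron has been removed, what remains? O⁺ still has 5 valence electrons; Al⁺ still has 2 valence electrons; N⁺ still has 4 valence electrons.
All are still removing valence electrons, so compare the +1 ions as you would atoms: IE_2 generally rises across a period (higher Z_eff) and falls down a group (larger shell), subject to the usual subshell exceptions.
Valence configurations: O⁺ [He]2s²2p³, Al⁺ [Ne]3s², N⁺ [He]2s²2p².
The numbers (kJ/mol): O 3388, Al 1817, N 2856.
So the second ionization energies run Al < N < O.

O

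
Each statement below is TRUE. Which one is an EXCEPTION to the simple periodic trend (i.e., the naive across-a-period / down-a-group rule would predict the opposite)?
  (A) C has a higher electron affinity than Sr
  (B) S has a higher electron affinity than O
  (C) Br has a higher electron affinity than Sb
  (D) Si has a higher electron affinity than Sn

(B)

The general trend: electron affinity increases across a period and decreases down a group.
(A) C (period 2, group 14) vs Sr (period 5, group 2): the stated order agrees with the simple trend.
(B) S (period 3, group 16) vs O (period 2, group 16): the stated order contradicts the simple trend.
(C) Br (period 4, group 17) vs Sb (period 5, group 15): the stated order agrees with the simple trend.
(D) Si (period 3, group 14) vs Sn (period 5, group 14): the stated order agrees with the simple trend.
The exception is (B): the compact 2p subshell of O repels the added electron more than S's larger 3p does.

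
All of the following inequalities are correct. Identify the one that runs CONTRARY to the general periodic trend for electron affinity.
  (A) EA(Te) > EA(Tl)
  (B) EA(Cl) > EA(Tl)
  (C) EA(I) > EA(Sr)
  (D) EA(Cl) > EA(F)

The general trend: electron affinity increases across a period and decreases down a group.
(A) Te (period 5, group 16) vs Tl (period 6, group 13): the stated order agrees with the simple trend.
(B) Cl (period 3, group 17) vs Tl (period 6, group 13): the stated order agrees with the simple trend.
(C) I (period 5, group 17) vs Sr (period 5, group 2): the stated order agrees with the simple trend.
(D) Cl (period 3, group 17) vs F (period 2, group 17): the stated order contradicts the simple trend.
The exception is (D): F's small 2p subshell makes the incoming electron feel strong e⁻–e⁻ repulsion, so Cl actually releases more energy on gaining an electron.

(D)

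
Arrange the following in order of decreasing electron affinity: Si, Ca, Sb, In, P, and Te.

Te > Si > Sb > P > In > Ca

Si is in period 3, group 14; P is in period 3, group 15; Ca is in period 4, group 2; In is in period 5, group 13; Sb is in period 5, group 15; Te is in period 5, group 16.
Electron affinity generally becomes more exothermic across a period toward the halogens and less exothermic down a group.
These span different periods and groups, so the two trends combine.
In > Ca: the two effects oppose for this pair; the across-period effect wins (29 vs 2 kJ/mol).
P > In: both effects reinforce here, so P is clearly the higher of the two.
Sb > P: this pair runs against the simple trend — see the exception note.
Si > Sb: the two effects oppose for this pair; the down-group effect wins (134 vs 103 kJ/mol).
Te > Si: period and group pull opposite ways; the across-period shift dominates (190 vs 134 kJ/mol).
Note the exception: Sb has a higher electron affinity than P, contrary to the simple trend — both are half-filled np³, but the pairing/repulsion penalty for the added electron shrinks as the p orbitals become larger and more diffuse down the group, and for Sb that outweighs the weaker nuclear attraction.
Note the exception: Si has a higher electron affinity than P, contrary to the simple trend — adding an electron to P's half-filled 3p³ is unfavourable, so Si (3p²) has the more exothermic EA.
Tabulated electron affinity (kJ/mol): Si 134, P 72, Ca 2, In 29, Sb 103, Te 190.
So from highest to lowest: Te > Si > Sb > P > In > Ca.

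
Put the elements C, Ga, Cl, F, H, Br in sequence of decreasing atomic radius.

H is in period 1, group 1; C is in period 2, group 14; F is in period 2, group 17; Cl is in period 3, group 17; Ga is in period 4, group 13; Br is in period 4, group 17.
Atomic radius shrinks across a period as nuclear charge pulls the same shell inward, and grows down a group as new shells are added.
Neither a single period nor a single group — weigh both effects.
F > H: period and group pull opposite ways; the down-group shift dominates (64 vs 32 pm).
C > F: C lies to the left of F in period 2, so the across-period effect alone puts C larger.
Cl > C: period and group pull opposite ways; the down-group shift dominates (99 vs 75 pm).
Br > Cl: they share group 17; the group trend gives Br the larger value.
Ga > Br: Ga lies to the left of Br in period 4, so the across-period effect alone puts Ga larger.
For reference (pm): H 32, C 75, F 64, Cl 99, Ga 124, Br 114.
So from largest to smallest: Ga > Br > Cl > C > F > H.

Ga > Br > Cl > C > F > H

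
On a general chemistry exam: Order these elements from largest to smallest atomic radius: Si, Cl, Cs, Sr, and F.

F is in period 2, group 17; Si is in period 3, group 14; Cl is in period 3, group 17; Sr is in period 5, group 2; Cs is in period 6, group 1.
Across a period the added protons contract the valence shell; down a group each new principal shell makes the atom larger.
Neither a single period nor a single group — weigh both effects.
Cl > F: they share group 17; the group trend gives Cl the larger value.
Si > Cl: both are in period 3; the period trend gives Si the larger value.
Sr > Si: both effects reinforce here, so Sr is clearly the larger of the two.
Cs > Sr: both effects reinforce here, so Cs is clearly the larger of the two.
For reference (pm): F 64, Si 116, Cl 99, Sr 185, Cs 232.
So from largest to smallest: Cs > Sr > Si > Cl > F.

Cs > Sr > Si > Cl > F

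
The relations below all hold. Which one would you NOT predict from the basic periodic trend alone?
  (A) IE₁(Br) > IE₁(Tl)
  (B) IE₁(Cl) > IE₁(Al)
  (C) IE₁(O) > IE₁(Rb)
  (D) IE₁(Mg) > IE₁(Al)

(D)

The general trend: IE₁ increases across a period and decreases down a group.
(A) Br (period 4, group 17) vs Tl (period 6, group 13): the stated order agrees with the simple trend.
(B) Cl (period 3, group 17) vs Al (period 3, group 13): the stated order agrees with the simple trend.
(C) O (period 2, group 16) vs Rb (period 5, group 1): the stated order agrees with the simple trend.
(D) Mg (period 3, group 2) vs Al (period 3, group 13): the stated order contradicts the simple trend.
The exception is (D): Al's single 3p electron is easier to remove than one from Mg's filled 3s².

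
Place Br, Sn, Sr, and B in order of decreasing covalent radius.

Sr > Sn > Br > B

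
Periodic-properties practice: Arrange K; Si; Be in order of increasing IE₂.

Si < Be < K

After 1 electron has been removed, what remains? K⁺ is the bare [Ar] core; Si⁺ still has 3 valence electrons; Be⁺ still has 1 valence electron.
Core electrons are held far more tightly than valence electrons, so K tops the IE_2 order.
Valence configurations: Si⁺ [Ne]3s²3p¹, Be⁺ [He]2s¹.
Approximate IE_2 values (kJ/mol): K 3052, Si 1577, Be 1757.
Overall IE_2 order: Si < Be < K.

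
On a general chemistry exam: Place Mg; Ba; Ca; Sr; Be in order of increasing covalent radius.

Be < Mg < Ca < Sr < Ba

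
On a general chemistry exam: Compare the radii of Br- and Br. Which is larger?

Forming Br- adds 1 electron to Br. More electron–electron repulsion in the same shell, with unchanged nuclear charge, lets the cloud expand.
An anion is larger than its parent atom: Br- > Br.

Br-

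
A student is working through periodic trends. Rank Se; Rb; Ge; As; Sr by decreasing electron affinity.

Se, Ge, As, Rb, Sr

Ge is in period 4, group 14; As is in period 4, group 15; Se is in period 4, group 16; Rb is in period 5, group 1; Sr is in period 5, group 2.
Electron affinity generally becomes more exothermic across a period toward the halogens and less exothermic down a group.
Neither a single period nor a single group — weigh both effects.
Rb > Sr: this pair runs against the simple trend — see the exception note.
As > Rb: relative to Rb, both the across-period and down-group shifts push As's electron affinity up.
Ge > As: this pair runs against the simple trend — see the exception note.
Se > Ge: both are in period 4; the period trend gives Se the larger value.
Note the exception: Rb has a higher electron affinity than Sr, contrary to the simple trend — adding an electron to Sr (ns²) has to open a new, higher-energy np subshell, which is unfavourable.
Note the exception: Ge has a higher electron affinity than As, contrary to the simple trend — adding an electron to As's half-filled 4p³ is unfavourable, so Ge (4p²) has the more exothermic EA.
Tabulated electron affinity (kJ/mol): Ge 119, As 78, Se 195, Rb 47, Sr 5.
So from highest to lowest: Se > Ge > As > Rb > Sr.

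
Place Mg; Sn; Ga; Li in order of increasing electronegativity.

EN rises left→right (higher Z_eff, smaller atoms) and falls top→bottom (larger, more shielded atoms).
These sit on a diagonal, where the across-period and down-group effects partly cancel.
Mg > Li: period and group pull opposite ways; the across-period shift dominates (1.31 vs 0.98).
Ga > Mg: the two effects oppose for this pair; the across-period effect wins (1.81 vs 1.31).
Sn > Ga: period and group pull opposite ways; the across-period shift dominates (1.96 vs 1.81).
Approximate values (Pauling): Li 0.98, Mg 1.31, Ga 1.81, Sn 1.96.
So from lowest to highest: Li < Mg < Ga < Sn.

Li, Mg, Ga, Sn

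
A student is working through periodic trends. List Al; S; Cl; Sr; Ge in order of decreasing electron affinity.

Adding an electron releases more energy for atoms nearer the top right (short of the noble gases).
Here both period and group differ, so the two effects have to be weighed against each other.
Al > Sr: both effects reinforce here, so Al is clearly the higher of the two.
Ge > Al: period and group pull opposite ways; the across-period shift dominates (119 vs 42 kJ/mol).
S > Ge: relative to Ge, both the across-period and down-group shifts push S's electron affinity up.
Cl > S: Cl lies to the right of S in period 3, so the across-period effect alone puts Cl higher.
For reference (kJ/mol): Al 42, S 200, Cl 349, Ge 119, Sr 5.
So from highest to lowest: Cl > S > Ge > Al > Sr.

Cl > S > Ge > Al > Sr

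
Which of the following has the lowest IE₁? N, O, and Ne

N is in period 2, group 15; O is in period 2, group 16; Ne is in period 2, group 18.
Removing the outermost electron gets harder across a period and easier down a group.
All lie in period 2; the across-period trend (first ionization energy increases left to right) applies, with the exception below.
Note the exception: N has a higher first ionization energy than O, contrary to the simple trend — pairing an electron in O's 2p⁴ costs repulsion energy, so O ionizes more easily than half-filled N (2p³).
Tabulated first ionization energy (kJ/mol): N 1402, O 1314, Ne 2081.
The lowest IE₁ among these belongs to O.

O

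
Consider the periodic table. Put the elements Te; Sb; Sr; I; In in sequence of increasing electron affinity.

Sr, In, Sb, Te, I

Sr is in period 5, group 2; In is in period 5, group 13; Sb is in period 5, group 15; Te is in period 5, group 16; I is in period 5, group 17.
EA tends to increase across a period and decrease down a group, though the pattern is less regular than for IE or radius.
All lie in period 5, so electron affinity increases left to right.
So from lowest to highest: Sr < In < Sb < Te < I.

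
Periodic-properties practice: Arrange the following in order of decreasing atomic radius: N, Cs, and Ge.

Cs > Ge > N

N is in period 2, group 15; Ge is in period 4, group 14; Cs is in period 6, group 1.
Atomic radius shrinks across a period as nuclear charge pulls the same shell inward, and grows down a group as new shells are added.
Neither a single period nor a single group — weigh both effects.
Ge > N: both effects reinforce here, so Ge is clearly the larger of the two.
Cs > Ge: both effects reinforce here, so Cs is clearly the larger of the two.
For reference (pm): N 71, Ge 121, Cs 232.
So from largest to smallest: Cs > Ge > N.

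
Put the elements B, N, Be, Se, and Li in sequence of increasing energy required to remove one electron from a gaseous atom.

Li is in period 2, group 1; Be is in period 2, group 2; B is in period 2, group 13; N is in period 2, group 15; Se is in period 4, group 16.
IE₁ increases left→right with effective nuclear charge and decreases top→bottom as the valence shell moves farther out.
Neither a single period nor a single group — weigh both effects.
B > Li: both are in period 2; the period trend gives B the larger value.
Be > B: this pair runs against the simple trend — see the exception note.
Se > Be: the two effects oppose for this pair; the across-period effect wins (941 vs 900 kJ/mol).
N > Se: period and group pull opposite ways; the down-group shift dominates (1402 vs 941 kJ/mol).
Note the exception: Be has a higher first ionization energy than B, contrary to the simple trend — removing B's lone 2p electron is easier than breaking Be's filled 2s².
Tabulated first ionization energy (kJ/mol): Li 520, Be 900, B 801, N 1402, Se 941.
So from lowest to highest: Li < B < Be < Se < N.

Li < B < Be < Se < N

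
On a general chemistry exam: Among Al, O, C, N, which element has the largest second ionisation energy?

The second ionization energy removes an electron from the +1 ion. For each element: Al⁺ still has 2 valence electrons; O⁺ still has 5 valence electrons; C⁺ still has 3 valence electrons; N⁺ still has 4 valence electrons.
All are still removing valence electrons, so compare the +1 ions as you would atoms: IE_2 generally rises across a period (higher Z_eff) and falls down a group (larger shell), subject to the usual subshell exceptions.
Valence configurations: Al⁺ [Ne]3s², O⁺ [He]2s²2p³, C⁺ [He]2s²2p¹, N⁺ [He]2s²2p².
Tabulated IE_2 (kJ/mol): Al 1817, O 3388, C 2353, N 2856.
Putting it together, IE_2: Al < C < N < O.

O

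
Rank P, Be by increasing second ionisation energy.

Be, P

Consider each +1 ion: P⁺ still has 4 valence electrons; Be⁺ still has 1 valence electron.
All are still removing valence electrons, so compare the +1 ions as you would atoms: IE_2 generally rises across a period (higher Z_eff) and falls down a group (larger shell), subject to the usual subshell exceptions.
Valence configurations: P⁺ [Ne]3s²3p², Be⁺ [He]2s¹.
Approximate IE_2 values (kJ/mol): P 1907, Be 1757.
So the second ionization energies run Be < P.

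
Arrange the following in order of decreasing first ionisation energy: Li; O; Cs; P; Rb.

O > P > Li > Rb > Cs

Li is in period 2, group 1; O is in period 2, group 16; P is in period 3, group 15; Rb is in period 5, group 1; Cs is in period 6, group 1.
First ionization energy rises across a period (greater Z_eff holds electrons more tightly) and falls down a group (valence electrons are farther from the nucleus).
Neither a single period nor a single group — weigh both effects.
Rb > Cs: they share group 1; the group trend gives Rb the larger value.
Li > Rb: they share group 1; the group trend gives Li the larger value.
P > Li: period and group pull opposite ways; the across-period shift dominates (1012 vs 520 kJ/mol).
O > P: relative to P, both the across-period and down-group shifts push O's first ionization energy up.
Tabulated first ionization energy (kJ/mol): Li 520, O 1314, P 1012, Rb 403, Cs 376.
So from highest to lowest: O > P > Li > Rb > Cs.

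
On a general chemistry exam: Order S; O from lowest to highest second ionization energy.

S < O

IE_2 is the cost of taking one more electron from the +1 cation: S⁺ still has 5 valence electrons; O⁺ still has 5 valence electrons.
All are still removing valence electrons, so compare the +1 ions as you would atoms: IE_2 generally rises across a period (higher Z_eff) and falls down a group (larger shell), subject to the usual subshell exceptions.
Valence configurations: S⁺ [Ne]3s²3p³, O⁺ [He]2s²2p³.
The numbers (kJ/mol): S 2252, O 3388.
Putting it together, IE_2: S < O.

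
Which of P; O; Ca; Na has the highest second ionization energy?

Na

The second ionization energy removes an electron from the +1 ion. For each element: P⁺ still has 4 valence electrons; O⁺ still has 5 valence electrons; Ca⁺ still has 1 valence electron; Na⁺ is the bare [Ne] core.
Core electrons are held far more tightly than valence electrons, so Na tops the IE_2 order.
Valence configurations: P⁺ [Ne]3s²3p², O⁺ [He]2s²2p³, Ca⁺ [Ar]4s¹.
Tabulated IE_2 (kJ/mol): P 1907, O 3388, Ca 1145, Na 4562.
Overall IE_2 order: Ca < P < O < Na.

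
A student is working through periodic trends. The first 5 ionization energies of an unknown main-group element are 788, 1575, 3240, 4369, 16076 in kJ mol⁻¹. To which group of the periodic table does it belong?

Group 14

Look for the largest jump between consecutive ionization energies: IE5/IE4 ≈ 3.7, far larger than any earlier ratio.
That jump marks the point where a core electron is being removed. So the atom has 4 valence electrons.
A main-group element with 4 valence electrons is in group 14.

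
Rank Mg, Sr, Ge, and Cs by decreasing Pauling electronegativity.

Ge, Mg, Sr, Cs

Mg is in period 3, group 2; Ge is in period 4, group 14; Sr is in period 5, group 2; Cs is in period 6, group 1.
Electronegativity increases across a period and decreases down a group, tracking effective nuclear charge and atomic size.
Neither a single period nor a single group — weigh both effects.
Sr > Cs: both effects reinforce here, so Sr is clearly the higher of the two.
Mg > Sr: Mg sits above Sr in group 2, so the down-group effect alone puts Mg higher.
Ge > Mg: period and group pull opposite ways; the across-period shift dominates (2.01 vs 1.31).
For reference (Pauling): Mg 1.31, Ge 2.01, Sr 0.95, Cs 0.79.
So from highest to lowest: Ge > Mg > Sr > Cs.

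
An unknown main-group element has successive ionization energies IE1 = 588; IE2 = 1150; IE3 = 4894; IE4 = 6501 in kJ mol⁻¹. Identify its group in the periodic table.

Look for the largest jump between consecutive ionization energies: IE3/IE2 ≈ 4.3, far larger than any earlier ratio.
That jump marks the point where a core electron is being removed. So the atom has 2 valence electrons.
A main-group element with 2 valence electrons is in group 2.

Group 2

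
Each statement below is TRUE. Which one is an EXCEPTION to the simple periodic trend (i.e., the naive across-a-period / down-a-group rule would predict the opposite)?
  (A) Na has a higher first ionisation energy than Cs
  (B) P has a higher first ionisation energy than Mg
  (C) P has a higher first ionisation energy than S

(C)

The general trend: first ionisation energy increases across a period and decreases down a group.
(A) Na (period 3, group 1) vs Cs (period 6, group 1): the stated order agrees with the simple trend.
(B) P (period 3, group 15) vs Mg (period 3, group 2): the stated order agrees with the simple trend.
(C) P (period 3, group 15) vs S (period 3, group 16): the stated order contradicts the simple trend.
The exception is (C): S (3p⁴) ionizes more easily than half-filled P (3p³) because the paired 3p electron in S is pushed out by e⁻–e⁻ repulsion.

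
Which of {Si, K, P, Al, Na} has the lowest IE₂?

Si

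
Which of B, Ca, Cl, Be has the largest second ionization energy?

B

Consider each +1 ion: B⁺ still has 2 valence electrons; Ca⁺ still has 1 valence electron; Cl⁺ still has 6 valence electrons; Be⁺ still has 1 valence electron.
All are still removing valence electrons, so compare the +1 ions as you would atoms: IE_2 generally rises across a period (higher Z_eff) and falls down a group (larger shell), subject to the usual subshell exceptions.
Valence configurations: B⁺ [He]2s², Ca⁺ [Ar]4s¹, Cl⁺ [Ne]3s²3p⁴, Be⁺ [He]2s¹.
Approximate IE_2 values (kJ/mol): B 2427, Ca 1145, Cl 2298, Be 1757.
Hence IE_2: Ca < Be < Cl < B.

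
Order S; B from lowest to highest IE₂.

S, B

IE_2 is the cost of taking one more electron from the +1 cation: S⁺ still has 5 valence electrons; B⁺ still has 2 valence electrons.
All are still removing valence electrons, so compare the +1 ions as you would atoms: IE_2 generally rises across a period (higher Z_eff) and falls down a group (larger shell), subject to the usual subshell exceptions.
Valence configurations: S⁺ [Ne]3s²3p³, B⁺ [He]2s².
The numbers (kJ/mol): S 2252, B 2427.
Putting it together, IE_2: S < B.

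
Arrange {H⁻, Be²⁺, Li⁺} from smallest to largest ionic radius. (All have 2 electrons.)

Be²⁺ < Li⁺ < H⁻

All of these have 2 electrons, so size is governed by nuclear charge alone: the more protons, the stronger the pull on the same electron cloud, and the smaller the ion.
Nuclear charges: Be²⁺ (Z=4), Li⁺ (Z=3), H⁻ (Z=1).
Smallest to largest: Be²⁺ < Li⁺ < H⁻.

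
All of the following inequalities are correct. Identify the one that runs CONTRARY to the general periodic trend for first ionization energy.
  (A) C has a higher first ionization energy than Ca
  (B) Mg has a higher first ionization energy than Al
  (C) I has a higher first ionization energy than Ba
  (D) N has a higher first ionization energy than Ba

The general trend: first ionization energy increases across a period and decreases down a group.
(A) C (period 2, group 14) vs Ca (period 4, group 2): the stated order agrees with the simple trend.
(B) Mg (period 3, group 2) vs Al (period 3, group 13): the stated order contradicts the simple trend.
(C) I (period 5, group 17) vs Ba (period 6, group 2): the stated order agrees with the simple trend.
(D) N (period 2, group 15) vs Ba (period 6, group 2): the stated order agrees with the simple trend.
The exception is (B): Al's single 3p electron is easier to remove than one from Mg's filled 3s².

(B)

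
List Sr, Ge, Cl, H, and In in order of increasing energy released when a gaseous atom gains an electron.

H is in period 1, group 1; Cl is in period 3, group 17; Ge is in period 4, group 14; Sr is in period 5, group 2; In is in period 5, group 13.
Atoms with high Z_eff and room in the valence shell (especially the halogens) have the most exothermic electron affinities.
Here both period and group differ, so the two effects have to be weighed against each other.
In > Sr: both are in period 5; the period trend gives In the larger value.
H > In: the two effects oppose for this pair; the down-group effect wins (73 vs 29 kJ/mol).
Ge > H: period and group pull opposite ways; the across-period shift dominates (119 vs 73 kJ/mol).
Cl > Ge: both effects reinforce here, so Cl is clearly the higher of the two.
Approximate values (kJ/mol): H 73, Cl 349, Ge 119, Sr 5, In 29.
So from lowest to highest: Sr < In < H < Ge < Cl.

Sr < In < H < Ge < Cl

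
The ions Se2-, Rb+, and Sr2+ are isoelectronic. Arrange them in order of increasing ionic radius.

Sr2+, Rb+, Se2-

All of these have 36 electrons, so size is governed by nuclear charge alone: the more protons, the stronger the pull on the same electron cloud, and the smaller the ion.
Nuclear charges: Sr2+ (Z=38), Rb+ (Z=37), Se2- (Z=34).
Smallest to largest: Sr2+ < Rb+ < Se2-.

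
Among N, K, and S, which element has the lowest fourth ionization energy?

S

After 3 electrons have been removed, what remains? N³⁺ still has 2 valence electrons; K³⁺ is already 2 electrons into the core; S³⁺ still has 3 valence electrons.
Usually core removal costs more than valence removal, but here the competition is close: a tightly held n=2 valence electron can cost more to remove than an n=3 core electron, so the actual values have to decide it.
Valence configurations: N³⁺ [He]2s², S³⁺ [Ne]3s²3p¹.
Approximate IE_4 values (kJ/mol): N 7475, K 5877, S 4556.
Overall IE_4 order: S < K < N.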